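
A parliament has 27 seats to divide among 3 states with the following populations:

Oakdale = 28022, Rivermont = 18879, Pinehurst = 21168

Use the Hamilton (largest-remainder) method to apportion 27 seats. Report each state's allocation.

Oakdale: 11, Rivermont: 8, Pinehurst: 8

The standard divisor is 68069/27 ≈ 2521.074.
Standard quotas: Oakdale 11.1151, Rivermont 7.4885, Pinehurst 8.3964.
Lower quotas: Oakdale 11, Rivermont 7, Pinehurst 8 (sum 26, leaving 1 seat).
Remainders in descending order: Rivermont 0.4885, Pinehurst 0.3964, Oakdale 0.1151.
Largest remainder: Rivermont receives the extra seat.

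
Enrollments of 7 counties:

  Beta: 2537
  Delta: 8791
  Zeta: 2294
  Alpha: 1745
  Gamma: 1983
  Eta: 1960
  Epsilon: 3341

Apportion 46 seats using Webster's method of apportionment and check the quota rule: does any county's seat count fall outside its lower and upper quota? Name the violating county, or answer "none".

Standard quotas: Beta 5.152, Delta 17.853, Zeta 4.659, Alpha 3.544, Gamma 4.027, Eta 3.980, Epsilon 6.785.
Webster allocation: Beta 5, Delta 18, Zeta 5, Alpha 3, Gamma 4, Eta 4, Epsilon 7.
Every allocation lies between the lower and upper quota.

none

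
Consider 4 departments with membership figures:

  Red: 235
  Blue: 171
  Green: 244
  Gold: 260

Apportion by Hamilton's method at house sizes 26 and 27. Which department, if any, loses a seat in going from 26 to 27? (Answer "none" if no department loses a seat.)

none

At 26 seats: Red 7, Blue 5, Green 7, Gold 7.
At 27 seats: Red 7, Blue 5, Green 7, Gold 8.
No department's allocation decreased.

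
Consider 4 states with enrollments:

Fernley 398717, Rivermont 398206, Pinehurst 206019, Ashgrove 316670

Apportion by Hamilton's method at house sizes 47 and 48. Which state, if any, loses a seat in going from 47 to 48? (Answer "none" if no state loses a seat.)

At 47 seats: Fernley 14, Rivermont 14, Pinehurst 8, Ashgrove 11.
At 48 seats: Fernley 15, Rivermont 14, Pinehurst 7, Ashgrove 12.
Pinehurst drops from 8 to 7.

Pinehurst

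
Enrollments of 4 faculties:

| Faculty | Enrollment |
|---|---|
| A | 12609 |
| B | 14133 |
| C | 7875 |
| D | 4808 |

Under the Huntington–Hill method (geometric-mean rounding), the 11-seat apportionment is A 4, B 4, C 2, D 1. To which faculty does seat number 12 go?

D

Priority for the next seat is population ÷ (√(s·(s+1))).
Priorities: A 2819.458, B 3160.235, C 3214.955, D 3399.769.
Highest priority: D.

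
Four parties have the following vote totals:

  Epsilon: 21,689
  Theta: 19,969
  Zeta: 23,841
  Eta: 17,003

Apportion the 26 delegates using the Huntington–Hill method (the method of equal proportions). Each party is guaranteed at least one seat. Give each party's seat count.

Epsilon 7; Theta 6; Zeta 8; Eta 5

With divisor 3145: modified quotas Epsilon 6.896, Theta 6.349, Zeta 7.581, Eta 5.406.
Geometric-mean thresholds: Epsilon √(6·7)=6.481, Theta √(6·7)=6.481, Zeta √(7·8)=7.483, Eta √(5·6)=5.477.
Each quota rounded against its threshold gives Epsilon 7, Theta 6, Zeta 8, Eta 5 (total 26).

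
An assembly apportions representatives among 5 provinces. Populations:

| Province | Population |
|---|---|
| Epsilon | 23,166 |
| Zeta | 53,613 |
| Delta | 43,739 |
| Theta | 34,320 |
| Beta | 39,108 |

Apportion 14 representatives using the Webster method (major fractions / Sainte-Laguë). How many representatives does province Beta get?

Standard divisor 193946/14 ≈ 13853.286; standard quotas: Epsilon 1.672, Zeta 3.870, Delta 3.157, Theta 2.477, Beta 2.823.
Rounding to the nearest integer gives Epsilon 2, Zeta 4, Delta 3, Theta 2, Beta 3 — total 14, matching the house size, so no adjustment is needed.
Beta receives 3.

3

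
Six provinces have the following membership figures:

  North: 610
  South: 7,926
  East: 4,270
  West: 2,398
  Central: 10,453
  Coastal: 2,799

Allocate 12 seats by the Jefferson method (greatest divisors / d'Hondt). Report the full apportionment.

North 0, South 3, East 2, West 1, Central 5, Coastal 1

Standard divisor 28456/12 ≈ 2371.333; standard quotas: North 0.257, South 3.342, East 1.801, West 1.011, Central 4.408, Coastal 1.180.
Rounding down gives 0, 3, 1, 1, 4, 1 = 10 seats, so the divisor must be adjusted.
With modified divisor 2000: modified quotas North 0.305, South 3.963, East 2.135, West 1.199, Central 5.226, Coastal 1.399.
Rounding down: North 0, South 3, East 2, West 1, Central 5, Coastal 1 (total 12).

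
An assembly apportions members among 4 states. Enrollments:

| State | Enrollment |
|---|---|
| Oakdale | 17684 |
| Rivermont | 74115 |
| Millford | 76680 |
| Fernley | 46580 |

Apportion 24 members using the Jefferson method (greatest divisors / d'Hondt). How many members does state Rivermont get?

Standard divisor 215059/24 ≈ 8960.792; standard quotas: Oakdale 1.973, Rivermont 8.271, Millford 8.557, Fernley 5.198.
Rounding down gives 1, 8, 8, 5 = 22 seats, so the divisor must be adjusted.
With modified divisor 8400: modified quotas Oakdale 2.105, Rivermont 8.823, Millford 9.129, Fernley 5.545.
Rounding down: Oakdale 2, Rivermont 8, Millford 9, Fernley 5 (total 24).
Rivermont receives 8.

8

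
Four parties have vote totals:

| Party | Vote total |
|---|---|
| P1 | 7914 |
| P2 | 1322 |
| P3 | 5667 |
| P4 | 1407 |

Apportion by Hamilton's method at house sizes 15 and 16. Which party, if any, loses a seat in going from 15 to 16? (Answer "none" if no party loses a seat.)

P4

At 15 seats: P1 7, P2 1, P3 5, P4 2.
At 16 seats: P1 8, P2 1, P3 6, P4 1.
P4 drops from 2 to 1.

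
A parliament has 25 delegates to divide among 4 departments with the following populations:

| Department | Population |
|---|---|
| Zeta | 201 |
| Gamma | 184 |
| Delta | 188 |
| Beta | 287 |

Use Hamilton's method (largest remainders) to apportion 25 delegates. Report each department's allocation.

Zeta 6, Gamma 5, Delta 6, Beta 8

Standard divisor: 860 ÷ 25 ≈ 34.4.
Standard quotas: Zeta 5.843, Gamma 5.349, Delta 5.465, Beta 8.343.
Lower quotas: Zeta 5, Gamma 5, Delta 5, Beta 8 (sum 23, leaving 2 seats).
Remainders in descending order: Zeta 0.843, Delta 0.465, Gamma 0.349, Beta 0.343.
Largest remainders: Zeta, Delta receive the extra seats.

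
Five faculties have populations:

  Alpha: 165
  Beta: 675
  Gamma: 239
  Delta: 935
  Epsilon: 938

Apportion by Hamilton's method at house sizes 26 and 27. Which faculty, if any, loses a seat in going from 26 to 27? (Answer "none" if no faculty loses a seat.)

Alpha

At 26 seats: Alpha 2, Beta 6, Gamma 2, Delta 8, Epsilon 8.
At 27 seats: Alpha 1, Beta 6, Gamma 2, Delta 9, Epsilon 9.
Alpha drops from 2 to 1.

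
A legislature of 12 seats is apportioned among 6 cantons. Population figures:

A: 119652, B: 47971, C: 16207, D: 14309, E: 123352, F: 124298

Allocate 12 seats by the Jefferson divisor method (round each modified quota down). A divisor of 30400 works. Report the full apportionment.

A=3, B=1, C=0, D=0, E=4, F=4

With modified divisor 30400: modified quotas A 3.936, B 1.578, C 0.533, D 0.471, E 4.058, F 4.089.
Rounding down: A 3, B 1, C 0, D 0, E 4, F 4 (total 12).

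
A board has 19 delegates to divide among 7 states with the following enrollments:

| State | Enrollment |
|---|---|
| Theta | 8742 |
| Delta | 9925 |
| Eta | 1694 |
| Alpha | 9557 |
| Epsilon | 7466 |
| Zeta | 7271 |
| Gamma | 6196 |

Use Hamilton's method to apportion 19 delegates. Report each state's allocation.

Theta 3, Delta 4, Eta 1, Alpha 3, Epsilon 3, Zeta 3, Gamma 2

Standard divisor: 50851 ÷ 19 ≈ 2676.368.
Standard quotas: Theta 3.2664, Delta 3.7084, Eta 0.6329, Alpha 3.5709, Epsilon 2.7896, Zeta 2.7167, Gamma 2.3151.
Lower quotas: Theta 3, Delta 3, Eta 0, Alpha 3, Epsilon 2, Zeta 2, Gamma 2 (sum 15, leaving 4 seats).
Remainders in descending order: Epsilon 0.7896, Zeta 0.7167, Delta 0.7084, Eta 0.6329, Alpha 0.5709, Gamma 0.3151, Theta 0.2664.
Largest remainders: Epsilon, Zeta, Delta, Eta receive the extra seats.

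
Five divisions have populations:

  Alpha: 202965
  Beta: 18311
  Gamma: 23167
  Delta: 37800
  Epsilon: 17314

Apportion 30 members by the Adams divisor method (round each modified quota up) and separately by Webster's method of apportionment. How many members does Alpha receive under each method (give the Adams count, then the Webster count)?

Adams: Alpha 19, Beta 2, Gamma 3, Delta 4, Epsilon 2.
Webster: Alpha 20, Beta 2, Gamma 2, Delta 4, Epsilon 2.
Alpha gets 19 under Adams and 20 under Webster.

19 and 20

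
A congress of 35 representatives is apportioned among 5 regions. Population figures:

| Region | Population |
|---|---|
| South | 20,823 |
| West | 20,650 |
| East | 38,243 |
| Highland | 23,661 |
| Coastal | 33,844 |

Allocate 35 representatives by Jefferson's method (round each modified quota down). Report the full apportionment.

Standard divisor 137221/35 ≈ 3920.6; standard quotas: South 5.311, West 5.267, East 9.754, Highland 6.035, Coastal 8.632.
Rounding down gives 5, 5, 9, 6, 8 = 33 seats, so the divisor must be adjusted.
With modified divisor 3600: modified quotas South 5.784, West 5.736, East 10.623, Highland 6.572, Coastal 9.401.
Rounding down: South 5, West 5, East 10, Highland 6, Coastal 9 (total 35).

South 5, West 5, East 10, Highland 6, Coastal 9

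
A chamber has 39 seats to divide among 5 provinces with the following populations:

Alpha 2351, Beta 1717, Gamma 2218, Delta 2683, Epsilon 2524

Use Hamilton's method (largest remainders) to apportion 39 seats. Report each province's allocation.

Standard divisor: 11493 ÷ 39 ≈ 294.692.
Standard quotas: Alpha 7.978, Beta 5.826, Gamma 7.526, Delta 9.104, Epsilon 8.565.
Lower quotas: Alpha 7, Beta 5, Gamma 7, Delta 9, Epsilon 8 (sum 36, leaving 3 seats).
Remainders in descending order: Alpha 0.978, Beta 0.826, Epsilon 0.565, Gamma 0.526, Delta 0.104.
The surplus seats go to Alpha, Beta, Epsilon.

Alpha 8, Beta 6, Gamma 7, Delta 9, Epsilon 9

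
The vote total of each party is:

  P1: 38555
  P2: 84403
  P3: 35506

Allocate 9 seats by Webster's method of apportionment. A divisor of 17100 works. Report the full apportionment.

P1: 2, P2: 5, P3: 2

With modified divisor 17100: modified quotas P1 2.255, P2 4.936, P3 2.076.
Rounding to the nearest integer: P1 2, P2 5, P3 2 (total 9).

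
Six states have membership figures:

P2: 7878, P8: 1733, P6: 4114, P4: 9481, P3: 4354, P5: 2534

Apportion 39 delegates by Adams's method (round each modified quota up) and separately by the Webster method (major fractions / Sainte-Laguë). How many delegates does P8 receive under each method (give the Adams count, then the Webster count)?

3 and 2

Adams: P2 10, P8 3, P6 5, P4 12, P3 6, P5 3.
Webster: P2 10, P8 2, P6 5, P4 13, P3 6, P5 3.
P8 gets 3 under Adams and 2 under Webster.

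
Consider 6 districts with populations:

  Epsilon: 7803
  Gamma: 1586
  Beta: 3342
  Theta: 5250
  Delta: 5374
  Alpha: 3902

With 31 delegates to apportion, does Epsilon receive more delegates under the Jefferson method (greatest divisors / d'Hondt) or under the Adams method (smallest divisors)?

Jefferson

Jefferson: Epsilon 9, Gamma 2, Beta 4, Theta 6, Delta 6, Alpha 4.
Adams: Epsilon 8, Gamma 2, Beta 4, Theta 6, Delta 6, Alpha 5.
Epsilon gets 9 under Jefferson and 8 under Adams.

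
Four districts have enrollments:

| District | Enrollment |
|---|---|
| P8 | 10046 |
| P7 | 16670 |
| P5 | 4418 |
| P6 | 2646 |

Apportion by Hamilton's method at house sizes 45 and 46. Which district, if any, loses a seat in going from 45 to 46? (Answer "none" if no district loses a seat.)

At 45 seats: P8 13, P7 22, P5 6, P6 4.
At 46 seats: P8 14, P7 23, P5 6, P6 3.
P6 drops from 4 to 3.

P6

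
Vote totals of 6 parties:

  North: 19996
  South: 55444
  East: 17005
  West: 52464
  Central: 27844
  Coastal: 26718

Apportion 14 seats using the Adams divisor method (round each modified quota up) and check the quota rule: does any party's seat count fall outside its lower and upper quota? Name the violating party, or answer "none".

Standard quotas: North 1.403, South 3.891, East 1.194, West 3.682, Central 1.954, Coastal 1.875.
Adams allocation: North 2, South 4, East 1, West 3, Central 2, Coastal 2.
Every allocation lies between the lower and upper quota.

none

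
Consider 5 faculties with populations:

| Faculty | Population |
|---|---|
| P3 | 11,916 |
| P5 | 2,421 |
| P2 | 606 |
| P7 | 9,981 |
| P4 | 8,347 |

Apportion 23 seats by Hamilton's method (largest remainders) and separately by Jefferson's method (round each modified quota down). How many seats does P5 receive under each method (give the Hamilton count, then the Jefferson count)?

2 and 1

Hamilton: P3 8, P5 2, P2 0, P7 7, P4 6.
Jefferson: P3 9, P5 1, P2 0, P7 7, P4 6.
P5 gets 2 under Hamilton and 1 under Jefferson.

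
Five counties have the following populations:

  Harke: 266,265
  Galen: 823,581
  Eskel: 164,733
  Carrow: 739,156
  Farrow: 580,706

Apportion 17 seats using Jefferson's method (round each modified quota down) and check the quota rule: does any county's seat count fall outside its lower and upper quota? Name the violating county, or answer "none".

Standard quotas: Harke 1.758, Galen 5.438, Eskel 1.088, Carrow 4.881, Farrow 3.835.
Jefferson allocation: Harke 1, Galen 6, Eskel 1, Carrow 5, Farrow 4.
Every allocation lies between the lower and upper quota.

none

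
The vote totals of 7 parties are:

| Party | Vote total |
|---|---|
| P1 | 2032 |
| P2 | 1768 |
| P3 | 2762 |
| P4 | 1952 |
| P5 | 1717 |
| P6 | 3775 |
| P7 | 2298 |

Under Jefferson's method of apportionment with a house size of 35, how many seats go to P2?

4

Standard divisor 16304/35 ≈ 465.829; standard quotas: P1 4.362, P2 3.795, P3 5.929, P4 4.190, P5 3.686, P6 8.104, P7 4.933.
Rounding down gives 4, 3, 5, 4, 3, 8, 4 = 31 seats, so the divisor must be adjusted.
With modified divisor 424: modified quotas P1 4.792, P2 4.170, P3 6.514, P4 4.604, P5 4.050, P6 8.903, P7 5.420.
Rounding down: P1 4, P2 4, P3 6, P4 4, P5 4, P6 8, P7 5 (total 35).
P2 receives 4.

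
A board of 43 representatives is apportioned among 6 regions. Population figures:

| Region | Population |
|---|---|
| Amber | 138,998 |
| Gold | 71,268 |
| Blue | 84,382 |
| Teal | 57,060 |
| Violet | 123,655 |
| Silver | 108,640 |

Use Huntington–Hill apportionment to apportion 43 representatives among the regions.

With divisor 13144: modified quotas Amber 10.575, Gold 5.422, Blue 6.420, Teal 4.341, Violet 9.408, Silver 8.265.
Geometric-mean thresholds: Amber √(10·11)=10.488, Gold √(5·6)=5.477, Blue √(6·7)=6.481, Teal √(4·5)=4.472, Violet √(9·10)=9.487, Silver √(8·9)=8.485.
Each quota rounded against its threshold gives Amber 11, Gold 5, Blue 6, Teal 4, Violet 9, Silver 8 (total 43).

Amber 11, Gold 5, Blue 6, Teal 4, Violet 9, Silver 8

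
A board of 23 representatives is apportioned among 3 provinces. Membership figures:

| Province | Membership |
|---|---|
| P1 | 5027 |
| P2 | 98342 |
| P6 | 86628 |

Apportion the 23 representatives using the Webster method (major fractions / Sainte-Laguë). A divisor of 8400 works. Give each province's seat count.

With modified divisor 8400: modified quotas P1 0.598, P2 11.707, P6 10.313.
Rounding to the nearest integer: P1 1, P2 12, P6 10 (total 23).

P1: 1, P2: 12, P6: 10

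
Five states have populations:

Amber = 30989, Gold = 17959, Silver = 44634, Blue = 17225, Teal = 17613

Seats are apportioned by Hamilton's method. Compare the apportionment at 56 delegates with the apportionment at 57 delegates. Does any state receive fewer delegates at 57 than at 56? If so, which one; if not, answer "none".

At 56 seats: Amber 14, Gold 8, Silver 19, Blue 7, Teal 8.
At 57 seats: Amber 14, Gold 8, Silver 20, Blue 7, Teal 8.
No state's allocation decreased.

none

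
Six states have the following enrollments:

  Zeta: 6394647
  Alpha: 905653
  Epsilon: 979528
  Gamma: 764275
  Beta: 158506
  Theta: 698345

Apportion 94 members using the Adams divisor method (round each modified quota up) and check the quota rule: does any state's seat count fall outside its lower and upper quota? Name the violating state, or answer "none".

Zeta

Standard quotas: Zeta 60.711, Alpha 8.598, Epsilon 9.300, Gamma 7.256, Beta 1.505, Theta 6.630.
Adams allocation: Zeta 59, Alpha 9, Epsilon 9, Gamma 8, Beta 2, Theta 7.
Zeta has quota 60.711 (lower 60, upper 61) but receives 59 — outside the quota interval.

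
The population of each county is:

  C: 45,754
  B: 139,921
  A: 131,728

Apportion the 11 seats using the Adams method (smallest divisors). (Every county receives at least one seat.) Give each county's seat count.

Standard divisor 317403/11 ≈ 28854.818; standard quotas: C 1.586, B 4.849, A 4.565.
Rounding up gives 2, 5, 5 = 12 seats, so the divisor must be adjusted.
With modified divisor 34000: modified quotas C 1.346, B 4.115, A 3.874.
Rounding up: C 2, B 5, A 4 (total 11).

C=2, B=5, A=4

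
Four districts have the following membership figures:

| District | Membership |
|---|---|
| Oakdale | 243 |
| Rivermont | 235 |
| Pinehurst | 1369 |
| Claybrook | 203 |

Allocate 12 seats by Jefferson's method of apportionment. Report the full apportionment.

Oakdale: 1; Rivermont: 1; Pinehurst: 9; Claybrook: 1

Standard divisor 2050/12 ≈ 170.833; standard quotas: Oakdale 1.422, Rivermont 1.376, Pinehurst 8.014, Claybrook 1.188.
Rounding down gives 1, 1, 8, 1 = 11 seats, so the divisor must be adjusted.
With modified divisor 140: modified quotas Oakdale 1.736, Rivermont 1.679, Pinehurst 9.779, Claybrook 1.450.
Rounding down: Oakdale 1, Rivermont 1, Pinehurst 9, Claybrook 1 (total 12).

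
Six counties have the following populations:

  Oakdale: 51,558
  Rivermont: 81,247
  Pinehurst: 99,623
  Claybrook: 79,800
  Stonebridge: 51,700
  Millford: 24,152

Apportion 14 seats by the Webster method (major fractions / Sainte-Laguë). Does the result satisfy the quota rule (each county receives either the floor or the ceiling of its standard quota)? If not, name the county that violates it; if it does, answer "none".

Standard quotas: Oakdale 1.860, Rivermont 2.931, Pinehurst 3.594, Claybrook 2.879, Stonebridge 1.865, Millford 0.871.
Webster allocation: Oakdale 2, Rivermont 3, Pinehurst 3, Claybrook 3, Stonebridge 2, Millford 1.
Every allocation lies between the lower and upper quota.

none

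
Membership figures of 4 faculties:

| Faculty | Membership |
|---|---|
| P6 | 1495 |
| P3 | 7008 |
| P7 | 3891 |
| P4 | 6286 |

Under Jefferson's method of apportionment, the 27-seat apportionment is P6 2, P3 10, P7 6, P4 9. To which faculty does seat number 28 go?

P3

Priority for the next seat is population ÷ (current seats + 1).
Priorities: P6 498.333, P3 637.091, P7 555.857, P4 628.600.
Highest priority: P3.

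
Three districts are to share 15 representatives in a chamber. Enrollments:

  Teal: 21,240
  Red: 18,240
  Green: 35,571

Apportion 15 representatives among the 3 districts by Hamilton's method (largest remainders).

Teal 4; Red 4; Green 7

Standard divisor: 75051 ÷ 15 ≈ 5003.4.
Standard quotas: Teal 4.2451, Red 3.6455, Green 7.1094.
Lower quotas: Teal 4, Red 3, Green 7 (sum 14, leaving 1 seat).
Remainders in descending order: Red 0.6455, Teal 0.2451, Green 0.1094.
The surplus seat goes to Red.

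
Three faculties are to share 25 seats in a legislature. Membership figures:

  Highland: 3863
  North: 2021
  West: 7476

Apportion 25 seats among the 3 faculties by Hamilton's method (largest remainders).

Highland=7, North=4, West=14

The standard divisor is 13360/25 ≈ 534.4.
Standard quotas: Highland 7.2287, North 3.7818, West 13.9895.
Lower quotas: Highland 7, North 3, West 13 (sum 23, leaving 2 seats).
Remainders in descending order: West 0.9895, North 0.7818, Highland 0.2287.
The surplus seats go to West, North.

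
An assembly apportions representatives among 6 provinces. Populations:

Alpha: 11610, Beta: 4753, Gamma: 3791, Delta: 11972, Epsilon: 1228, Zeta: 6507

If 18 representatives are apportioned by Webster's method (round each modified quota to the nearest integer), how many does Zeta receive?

3

Standard divisor 39861/18 ≈ 2214.5; standard quotas: Alpha 5.243, Beta 2.146, Gamma 1.712, Delta 5.406, Epsilon 0.555, Zeta 2.938.
Rounding to the nearest integer gives Alpha 5, Beta 2, Gamma 2, Delta 5, Epsilon 1, Zeta 3 — total 18, matching the house size, so no adjustment is needed.
Zeta receives 3.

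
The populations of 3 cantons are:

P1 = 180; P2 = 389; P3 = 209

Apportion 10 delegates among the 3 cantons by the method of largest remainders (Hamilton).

P1=2; P2=5; P3=3

The standard divisor is 778/10 ≈ 77.8.
Standard quotas: P1 2.314, P2 5.000, P3 2.686.
Lower quotas: P1 2, P2 5, P3 2 (sum 9, leaving 1 seat).
Remainders in descending order: P3 0.686, P1 0.314, P2 0.000.
The surplus seat goes to P3.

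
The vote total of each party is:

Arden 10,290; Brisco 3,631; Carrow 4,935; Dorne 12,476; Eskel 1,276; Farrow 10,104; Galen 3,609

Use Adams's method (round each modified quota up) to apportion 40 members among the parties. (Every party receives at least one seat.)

Standard divisor 46321/40 ≈ 1158.025; standard quotas: Arden 8.886, Brisco 3.136, Carrow 4.262, Dorne 10.774, Eskel 1.102, Farrow 8.725, Galen 3.117.
Rounding up gives 9, 4, 5, 11, 2, 9, 4 = 44 seats, so the divisor must be adjusted.
With modified divisor 1250.68: modified quotas Arden 8.228, Brisco 2.903, Carrow 3.946, Dorne 9.975, Eskel 1.020, Farrow 8.079, Galen 2.886.
Rounding up: Arden 9, Brisco 3, Carrow 4, Dorne 10, Eskel 2, Farrow 9, Galen 3 (total 40).

Arden=9, Brisco=3, Carrow=4, Dorne=10, Eskel=2, Farrow=9, Galen=3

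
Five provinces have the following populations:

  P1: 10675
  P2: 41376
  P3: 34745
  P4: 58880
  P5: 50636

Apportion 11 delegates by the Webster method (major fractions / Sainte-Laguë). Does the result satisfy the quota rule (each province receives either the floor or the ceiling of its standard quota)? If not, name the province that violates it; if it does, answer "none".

none

Standard quotas: P1 0.598, P2 2.318, P3 1.947, P4 3.299, P5 2.837.
Webster allocation: P1 1, P2 2, P3 2, P4 3, P5 3.
Every allocation lies between the lower and upper quota.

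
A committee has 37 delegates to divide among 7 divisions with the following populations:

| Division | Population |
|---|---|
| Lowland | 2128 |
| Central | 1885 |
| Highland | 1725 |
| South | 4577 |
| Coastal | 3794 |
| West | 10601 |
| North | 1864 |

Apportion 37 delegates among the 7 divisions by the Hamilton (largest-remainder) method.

Lowland=3, Central=3, Highland=2, South=6, Coastal=5, West=15, North=3

Standard divisor: 26574 ÷ 37 ≈ 718.216.
Standard quotas: Lowland 2.9629, Central 2.6246, Highland 2.4018, South 6.3727, Coastal 5.2825, West 14.7602, North 2.5953.
Lower quotas: Lowland 2, Central 2, Highland 2, South 6, Coastal 5, West 14, North 2 (sum 33, leaving 4 seats).
Remainders in descending order: Lowland 0.9629, West 0.7602, Central 0.6246, North 0.5953, Highland 0.4018, South 0.3727, Coastal 0.2825.
The surplus seats go to Lowland, West, Central, North.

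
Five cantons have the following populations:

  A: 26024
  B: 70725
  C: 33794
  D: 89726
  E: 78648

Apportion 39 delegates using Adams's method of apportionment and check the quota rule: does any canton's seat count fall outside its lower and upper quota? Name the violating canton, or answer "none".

Standard quotas: A 3.395, B 9.228, C 4.409, D 11.707, E 10.261.
Adams allocation: A 4, B 9, C 5, D 11, E 10.
Every allocation lies between the lower and upper quota.

none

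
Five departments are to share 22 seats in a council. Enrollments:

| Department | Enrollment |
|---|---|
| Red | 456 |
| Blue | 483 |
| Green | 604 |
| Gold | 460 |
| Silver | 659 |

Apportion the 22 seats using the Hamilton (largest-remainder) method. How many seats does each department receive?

Standard divisor: 2662 ÷ 22 = 121.
Standard quotas: Red 3.769, Blue 3.992, Green 4.992, Gold 3.802, Silver 5.446.
Lower quotas: Red 3, Blue 3, Green 4, Gold 3, Silver 5 (sum 18, leaving 4 seats).
Remainders in descending order: Blue 0.992, Green 0.992, Gold 0.802, Red 0.769, Silver 0.446.
The surplus seats go to Blue, Green, Gold, Red.

Red 4; Blue 4; Green 5; Gold 4; Silver 5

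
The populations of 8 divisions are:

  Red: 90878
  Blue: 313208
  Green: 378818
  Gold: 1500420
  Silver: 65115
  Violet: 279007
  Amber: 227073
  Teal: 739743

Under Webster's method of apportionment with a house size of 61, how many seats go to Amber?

Standard divisor 3594262/61 ≈ 58922.328; standard quotas: Red 1.542, Blue 5.316, Green 6.429, Gold 25.464, Silver 1.105, Violet 4.735, Amber 3.854, Teal 12.555.
Rounding to the nearest integer gives Red 2, Blue 5, Green 6, Gold 25, Silver 1, Violet 5, Amber 4, Teal 13 — total 61, matching the house size, so no adjustment is needed.
Amber receives 4.

4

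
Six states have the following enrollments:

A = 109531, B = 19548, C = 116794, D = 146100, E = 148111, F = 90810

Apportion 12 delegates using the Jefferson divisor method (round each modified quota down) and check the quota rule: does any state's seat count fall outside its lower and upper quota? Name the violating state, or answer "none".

Standard quotas: A 2.083, B 0.372, C 2.221, D 2.779, E 2.817, F 1.727.
Jefferson allocation: A 2, B 0, C 2, D 3, E 3, F 2.
Every allocation lies between the lower and upper quota.

none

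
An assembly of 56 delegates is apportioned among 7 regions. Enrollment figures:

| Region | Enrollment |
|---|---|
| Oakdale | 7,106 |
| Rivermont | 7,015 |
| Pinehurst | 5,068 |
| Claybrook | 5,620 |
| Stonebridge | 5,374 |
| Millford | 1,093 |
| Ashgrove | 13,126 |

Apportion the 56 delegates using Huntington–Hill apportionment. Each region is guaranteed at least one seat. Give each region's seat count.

Oakdale 9, Rivermont 9, Pinehurst 6, Claybrook 7, Stonebridge 7, Millford 1, Ashgrove 17

With divisor 789: modified quotas Oakdale 9.006, Rivermont 8.891, Pinehurst 6.423, Claybrook 7.123, Stonebridge 6.811, Millford 1.385, Ashgrove 16.636.
Geometric-mean thresholds: Oakdale √(9·10)=9.487, Rivermont √(8·9)=8.485, Pinehurst √(6·7)=6.481, Claybrook √(7·8)=7.483, Stonebridge √(6·7)=6.481, Millford √(1·2)=1.414, Ashgrove √(16·17)=16.492.
Each quota rounded against its threshold gives Oakdale 9, Rivermont 9, Pinehurst 6, Claybrook 7, Stonebridge 7, Millford 1, Ashgrove 17 (total 56).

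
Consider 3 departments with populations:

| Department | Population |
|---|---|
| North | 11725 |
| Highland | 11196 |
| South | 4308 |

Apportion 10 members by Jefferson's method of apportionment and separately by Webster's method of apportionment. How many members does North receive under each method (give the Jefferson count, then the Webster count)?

Jefferson: North 5, Highland 4, South 1.
Webster: North 4, Highland 4, South 2.
North gets 5 under Jefferson and 4 under Webster.

5 and 4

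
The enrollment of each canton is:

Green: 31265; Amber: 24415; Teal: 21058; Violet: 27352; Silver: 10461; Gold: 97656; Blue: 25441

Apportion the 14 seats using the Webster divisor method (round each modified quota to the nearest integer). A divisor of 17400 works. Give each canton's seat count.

Green=2; Amber=1; Teal=1; Violet=2; Silver=1; Gold=6; Blue=1

With modified divisor 17400: modified quotas Green 1.797, Amber 1.403, Teal 1.210, Violet 1.572, Silver 0.601, Gold 5.612, Blue 1.462.
Rounding to the nearest integer: Green 2, Amber 1, Teal 1, Violet 2, Silver 1, Gold 6, Blue 1 (total 14).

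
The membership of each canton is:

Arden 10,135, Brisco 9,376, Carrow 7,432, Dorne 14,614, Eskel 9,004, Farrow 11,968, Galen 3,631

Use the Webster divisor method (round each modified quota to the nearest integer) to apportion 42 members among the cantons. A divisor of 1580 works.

With modified divisor 1580: modified quotas Arden 6.415, Brisco 5.934, Carrow 4.704, Dorne 9.249, Eskel 5.699, Farrow 7.575, Galen 2.298.
Rounding to the nearest integer: Arden 6, Brisco 6, Carrow 5, Dorne 9, Eskel 6, Farrow 8, Galen 2 (total 42).

Arden 6, Brisco 6, Carrow 5, Dorne 9, Eskel 6, Farrow 8, Galen 2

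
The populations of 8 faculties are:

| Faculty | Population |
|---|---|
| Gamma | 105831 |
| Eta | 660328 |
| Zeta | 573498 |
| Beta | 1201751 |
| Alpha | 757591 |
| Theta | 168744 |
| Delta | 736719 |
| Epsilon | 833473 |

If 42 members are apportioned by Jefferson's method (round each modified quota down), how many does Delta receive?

6

Standard divisor 5037935/42 ≈ 119950.833; standard quotas: Gamma 0.882, Eta 5.505, Zeta 4.781, Beta 10.019, Alpha 6.316, Theta 1.407, Delta 6.142, Epsilon 6.948.
Rounding down gives 0, 5, 4, 10, 6, 1, 6, 6 = 38 seats, so the divisor must be adjusted.
With modified divisor 108700: modified quotas Gamma 0.974, Eta 6.075, Zeta 5.276, Beta 11.056, Alpha 6.970, Theta 1.552, Delta 6.778, Epsilon 7.668.
Rounding down: Gamma 0, Eta 6, Zeta 5, Beta 11, Alpha 6, Theta 1, Delta 6, Epsilon 7 (total 42).
Delta receives 6.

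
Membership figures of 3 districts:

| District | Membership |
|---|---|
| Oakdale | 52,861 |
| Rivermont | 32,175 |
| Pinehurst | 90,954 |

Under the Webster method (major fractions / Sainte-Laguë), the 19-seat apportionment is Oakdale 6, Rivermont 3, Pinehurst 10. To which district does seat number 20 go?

Rivermont

Priority for the next seat is population ÷ (current seats + 0.5).
Priorities: Oakdale 8132.462, Rivermont 9192.857, Pinehurst 8662.286.
Highest priority: Rivermont.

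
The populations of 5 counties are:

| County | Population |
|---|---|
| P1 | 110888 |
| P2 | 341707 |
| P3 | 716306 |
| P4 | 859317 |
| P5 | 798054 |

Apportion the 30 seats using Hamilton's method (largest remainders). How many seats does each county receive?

P1: 1, P2: 4, P3: 8, P4: 9, P5: 8

Standard divisor: 2826272 ÷ 30 ≈ 94209.067.
Standard quotas: P1 1.1770, P2 3.6271, P3 7.6034, P4 9.1214, P5 8.4711.
Lower quotas: P1 1, P2 3, P3 7, P4 9, P5 8 (sum 28, leaving 2 seats).
Remainders in descending order: P2 0.6271, P3 0.6034, P5 0.4711, P1 0.1770, P4 0.1214.
The surplus seats go to P2, P3.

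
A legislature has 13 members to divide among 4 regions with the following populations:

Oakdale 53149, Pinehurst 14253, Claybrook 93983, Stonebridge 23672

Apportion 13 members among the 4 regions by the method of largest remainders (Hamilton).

The standard divisor is 185057/13 ≈ 14235.154.
Standard quotas: Oakdale 3.7336, Pinehurst 1.0013, Claybrook 6.6022, Stonebridge 1.6629.
Lower quotas: Oakdale 3, Pinehurst 1, Claybrook 6, Stonebridge 1 (sum 11, leaving 2 seats).
Remainders in descending order: Oakdale 0.7336, Stonebridge 0.6629, Claybrook 0.6022, Pinehurst 0.0013.
Largest remainders: Oakdale, Stonebridge receive the extra seats.

Oakdale=4; Pinehurst=1; Claybrook=6; Stonebridge=2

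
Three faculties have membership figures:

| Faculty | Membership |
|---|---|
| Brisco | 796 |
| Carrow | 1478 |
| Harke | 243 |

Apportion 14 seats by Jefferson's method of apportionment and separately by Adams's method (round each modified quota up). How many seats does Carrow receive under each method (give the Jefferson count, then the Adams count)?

Jefferson: Brisco 4, Carrow 9, Harke 1.
Adams: Brisco 4, Carrow 8, Harke 2.
Carrow gets 9 under Jefferson and 8 under Adams.

9 and 8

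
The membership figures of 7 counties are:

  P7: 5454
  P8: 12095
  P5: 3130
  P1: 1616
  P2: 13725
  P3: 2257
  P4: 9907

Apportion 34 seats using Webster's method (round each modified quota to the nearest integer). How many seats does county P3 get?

2

Standard divisor 48184/34 ≈ 1417.176; standard quotas: P7 3.848, P8 8.535, P5 2.209, P1 1.140, P2 9.685, P3 1.593, P4 6.991.
Rounding to the nearest integer gives 4, 9, 2, 1, 10, 2, 7 = 35 seats, so the divisor must be adjusted.
With modified divisor 1430: modified quotas P7 3.814, P8 8.458, P5 2.189, P1 1.130, P2 9.598, P3 1.578, P4 6.928.
Rounding to the nearest integer: P7 4, P8 8, P5 2, P1 1, P2 10, P3 2, P4 7 (total 34).
P3 receives 2.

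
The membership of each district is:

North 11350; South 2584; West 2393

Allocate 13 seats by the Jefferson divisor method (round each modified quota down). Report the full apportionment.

North: 9, South: 2, West: 2

Standard divisor 16327/13 ≈ 1255.923; standard quotas: North 9.037, South 2.057, West 1.905.
Rounding down gives 9, 2, 1 = 12 seats, so the divisor must be adjusted.
With modified divisor 1170: modified quotas North 9.701, South 2.209, West 2.045.
Rounding down: North 9, South 2, West 2 (total 13).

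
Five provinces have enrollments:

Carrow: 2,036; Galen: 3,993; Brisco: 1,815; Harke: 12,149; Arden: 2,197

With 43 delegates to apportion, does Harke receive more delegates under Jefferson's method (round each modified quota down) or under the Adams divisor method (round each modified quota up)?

Jefferson

Jefferson: Carrow 4, Galen 8, Brisco 3, Harke 24, Arden 4.
Adams: Carrow 4, Galen 8, Brisco 4, Harke 23, Arden 4.
Harke gets 24 under Jefferson and 23 under Adams.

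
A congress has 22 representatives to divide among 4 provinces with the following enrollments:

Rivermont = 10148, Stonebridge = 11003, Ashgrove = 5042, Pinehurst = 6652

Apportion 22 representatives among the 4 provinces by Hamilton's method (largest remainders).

Rivermont: 7, Stonebridge: 7, Ashgrove: 3, Pinehurst: 5

Standard divisor: 32845 ÷ 22 ≈ 1492.955.
Standard quotas: Rivermont 6.7973, Stonebridge 7.3699, Ashgrove 3.3772, Pinehurst 4.4556.
Lower quotas: Rivermont 6, Stonebridge 7, Ashgrove 3, Pinehurst 4 (sum 20, leaving 2 seats).
Remainders in descending order: Rivermont 0.7973, Pinehurst 0.4556, Ashgrove 0.3772, Stonebridge 0.3699.
Largest remainders: Rivermont, Pinehurst receive the extra seats.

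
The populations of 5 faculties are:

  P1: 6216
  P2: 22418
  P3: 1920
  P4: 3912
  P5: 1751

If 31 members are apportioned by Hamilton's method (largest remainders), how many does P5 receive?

Total 36217; standard divisor 36217/31 ≈ 1168.29.
Standard quotas: P1 5.3206, P2 19.1887, P3 1.6434, P4 3.3485, P5 1.4988.
Lower quotas: P1 5, P2 19, P3 1, P4 3, P5 1 (sum 29, leaving 2 seats).
Remainders in descending order: P3 0.6434, P5 0.4988, P4 0.3485, P1 0.3206, P2 0.1887.
Largest remainders: P3, P5 receive the extra seats.
P5 receives 2.

2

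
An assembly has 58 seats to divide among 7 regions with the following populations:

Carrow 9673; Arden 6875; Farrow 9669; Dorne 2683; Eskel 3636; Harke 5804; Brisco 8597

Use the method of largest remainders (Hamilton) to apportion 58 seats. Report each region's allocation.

Total 46937; standard divisor 46937/58 ≈ 809.259.
Standard quotas: Carrow 11.9529, Arden 8.4954, Farrow 11.9480, Dorne 3.3154, Eskel 4.4930, Harke 7.1720, Brisco 10.6233.
Lower quotas: Carrow 11, Arden 8, Farrow 11, Dorne 3, Eskel 4, Harke 7, Brisco 10 (sum 54, leaving 4 seats).
Remainders in descending order: Carrow 0.9529, Farrow 0.9480, Brisco 0.6233, Arden 0.4954, Eskel 0.4930, Dorne 0.3154, Harke 0.1720.
Largest remainders: Carrow, Farrow, Brisco, Arden receive the extra seats.

Carrow 12, Arden 9, Farrow 12, Dorne 3, Eskel 4, Harke 7, Brisco 11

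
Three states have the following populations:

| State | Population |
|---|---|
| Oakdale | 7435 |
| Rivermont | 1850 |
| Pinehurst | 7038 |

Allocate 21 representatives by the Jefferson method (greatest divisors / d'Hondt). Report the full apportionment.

Standard divisor 16323/21 ≈ 777.286; standard quotas: Oakdale 9.565, Rivermont 2.380, Pinehurst 9.055.
Rounding down gives 9, 2, 9 = 20 seats, so the divisor must be adjusted.
With modified divisor 720: modified quotas Oakdale 10.326, Rivermont 2.569, Pinehurst 9.775.
Rounding down: Oakdale 10, Rivermont 2, Pinehurst 9 (total 21).

Oakdale 10, Rivermont 2, Pinehurst 9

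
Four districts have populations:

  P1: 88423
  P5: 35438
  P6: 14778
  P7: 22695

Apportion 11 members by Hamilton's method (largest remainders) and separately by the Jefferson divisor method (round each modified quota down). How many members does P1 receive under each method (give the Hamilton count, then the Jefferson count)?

Hamilton: P1 6, P5 2, P6 1, P7 2.
Jefferson: P1 7, P5 2, P6 1, P7 1.
P1 gets 6 under Hamilton and 7 under Jefferson.

6 and 7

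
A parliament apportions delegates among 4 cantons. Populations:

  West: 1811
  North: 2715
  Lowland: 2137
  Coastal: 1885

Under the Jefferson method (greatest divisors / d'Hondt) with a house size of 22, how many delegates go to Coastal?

Standard divisor 8548/22 ≈ 388.545; standard quotas: West 4.661, North 6.988, Lowland 5.500, Coastal 4.851.
Rounding down gives 4, 6, 5, 4 = 19 seats, so the divisor must be adjusted.
With modified divisor 360: modified quotas West 5.031, North 7.542, Lowland 5.936, Coastal 5.236.
Rounding down: West 5, North 7, Lowland 5, Coastal 5 (total 22).
Coastal receives 5.

5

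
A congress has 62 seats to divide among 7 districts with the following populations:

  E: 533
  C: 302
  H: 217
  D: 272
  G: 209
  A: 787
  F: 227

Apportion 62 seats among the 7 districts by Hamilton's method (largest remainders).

E=13, C=7, H=5, D=7, G=5, A=19, F=6

Total 2547; standard divisor 2547/62 ≈ 41.081.
Standard quotas: E 12.974, C 7.351, H 5.282, D 6.621, G 5.088, A 19.157, F 5.526.
Lower quotas: E 12, C 7, H 5, D 6, G 5, A 19, F 5 (sum 59, leaving 3 seats).
Remainders in descending order: E 0.974, D 0.621, F 0.526, C 0.351, H 0.282, A 0.157, G 0.088.
Largest remainders: E, D, F receive the extra seats.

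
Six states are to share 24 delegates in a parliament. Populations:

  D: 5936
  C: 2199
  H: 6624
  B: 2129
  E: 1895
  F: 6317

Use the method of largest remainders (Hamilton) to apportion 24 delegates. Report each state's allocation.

Standard divisor: 25100 ÷ 24 ≈ 1045.833.
Standard quotas: D 5.6759, C 2.1026, H 6.3337, B 2.0357, E 1.8120, F 6.0402.
Lower quotas: D 5, C 2, H 6, B 2, E 1, F 6 (sum 22, leaving 2 seats).
Remainders in descending order: E 0.8120, D 0.6759, H 0.3337, C 0.1026, F 0.0402, B 0.0357.
The surplus seats go to E, D.

D 6, C 2, H 6, B 2, E 2, F 6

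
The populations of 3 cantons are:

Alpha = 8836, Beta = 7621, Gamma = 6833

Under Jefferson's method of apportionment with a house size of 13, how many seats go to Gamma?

4

Standard divisor 23290/13 ≈ 1791.538; standard quotas: Alpha 4.932, Beta 4.254, Gamma 3.814.
Rounding down gives 4, 4, 3 = 11 seats, so the divisor must be adjusted.
With modified divisor 1600: modified quotas Alpha 5.522, Beta 4.763, Gamma 4.271.
Rounding down: Alpha 5, Beta 4, Gamma 4 (total 13).
Gamma receives 4.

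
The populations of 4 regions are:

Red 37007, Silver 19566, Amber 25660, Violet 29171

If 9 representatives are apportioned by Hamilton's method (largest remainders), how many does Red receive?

3

The standard divisor is 111404/9 ≈ 12378.222.
Standard quotas: Red 2.9897, Silver 1.5807, Amber 2.0730, Violet 2.3566.
Lower quotas: Red 2, Silver 1, Amber 2, Violet 2 (sum 7, leaving 2 seats).
Remainders in descending order: Red 0.9897, Silver 0.5807, Violet 0.3566, Amber 0.0730.
The surplus seats go to Red, Silver.
Red receives 3.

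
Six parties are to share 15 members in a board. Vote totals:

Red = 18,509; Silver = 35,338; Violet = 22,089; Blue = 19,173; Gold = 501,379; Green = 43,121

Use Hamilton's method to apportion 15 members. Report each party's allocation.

Red 0, Silver 1, Violet 1, Blue 0, Gold 12, Green 1

Total 639609; standard divisor 639609/15 ≈ 42640.6.
Standard quotas: Red 0.4341, Silver 0.8287, Violet 0.5180, Blue 0.4496, Gold 11.7583, Green 1.0113.
Lower quotas: Red 0, Silver 0, Violet 0, Blue 0, Gold 11, Green 1 (sum 12, leaving 3 seats).
Remainders in descending order: Silver 0.8287, Gold 0.7583, Violet 0.5180, Blue 0.4496, Red 0.4341, Green 0.0113.
The surplus seats go to Silver, Gold, Violet.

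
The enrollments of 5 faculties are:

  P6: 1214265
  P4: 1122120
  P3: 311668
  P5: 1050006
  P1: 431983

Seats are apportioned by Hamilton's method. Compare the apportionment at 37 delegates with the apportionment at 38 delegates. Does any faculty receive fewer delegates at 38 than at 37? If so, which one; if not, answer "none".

none

At 37 seats: P6 11, P4 10, P3 3, P5 9, P1 4.
At 38 seats: P6 11, P4 10, P3 3, P5 10, P1 4.
No faculty's allocation decreased.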